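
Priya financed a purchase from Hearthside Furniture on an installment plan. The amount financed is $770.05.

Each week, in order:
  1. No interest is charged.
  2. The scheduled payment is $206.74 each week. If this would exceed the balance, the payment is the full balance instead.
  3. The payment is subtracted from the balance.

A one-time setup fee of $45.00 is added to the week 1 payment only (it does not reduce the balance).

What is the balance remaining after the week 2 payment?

$356.57

# | Opening | Payment | Fee | End bal
1 | $770.05 | $206.74 | $45.00 | $563.31
2 | $563.31 | $206.74 | — | $356.57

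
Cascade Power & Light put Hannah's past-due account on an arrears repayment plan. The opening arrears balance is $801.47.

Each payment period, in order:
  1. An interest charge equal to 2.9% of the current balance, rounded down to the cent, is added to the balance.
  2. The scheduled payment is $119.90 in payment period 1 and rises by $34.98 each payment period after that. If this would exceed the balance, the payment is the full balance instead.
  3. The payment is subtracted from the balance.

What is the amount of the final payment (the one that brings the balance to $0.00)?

$189.03

Payment period 1: $801.47 +$23.24 interest = $824.71; pay $119.90 → $704.81
Payment period 2: $704.81 +$20.43 interest = $725.24; pay $154.88 → $570.36
Payment period 3: $570.36 +$16.54 interest = $586.90; pay $189.86 → $397.04
Payment period 4: $397.04 +$11.51 interest = $408.55; pay $224.84 → $183.71
Payment period 5: $183.71 +$5.32 interest = $189.03; pay $189.03 → $0.00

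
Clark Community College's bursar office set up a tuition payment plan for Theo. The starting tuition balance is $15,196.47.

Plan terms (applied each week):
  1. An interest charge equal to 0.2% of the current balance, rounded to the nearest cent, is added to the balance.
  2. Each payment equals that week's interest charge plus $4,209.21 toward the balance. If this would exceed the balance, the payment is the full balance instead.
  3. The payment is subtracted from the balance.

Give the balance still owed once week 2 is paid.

$6,778.05

Week 1: $15,196.47 +$30.39 interest = $15,226.86; pay $4,239.60 → $10,987.26
Week 2: $10,987.26 +$21.97 interest = $11,009.23; pay $4,231.18 → $6,778.05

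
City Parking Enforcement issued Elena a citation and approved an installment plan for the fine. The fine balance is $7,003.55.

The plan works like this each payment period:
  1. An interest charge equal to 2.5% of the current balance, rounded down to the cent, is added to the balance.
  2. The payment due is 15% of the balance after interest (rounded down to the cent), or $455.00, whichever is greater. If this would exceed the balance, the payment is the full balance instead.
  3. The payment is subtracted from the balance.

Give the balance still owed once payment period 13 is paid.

Payment period 1: opening $7,003.55; interest $175.08 → $7,178.63; payment $1,076.79; balance $6,101.84
Payment period 2: opening $6,101.84; interest $152.54 → $6,254.38; payment $938.15; balance $5,316.23
Payment period 3: opening $5,316.23; interest $132.90 → $5,449.13; payment $817.36; balance $4,631.77
Payment period 4: opening $4,631.77; interest $115.79 → $4,747.56; payment $712.13; balance $4,035.43
Payment period 5: opening $4,035.43; interest $100.88 → $4,136.31; payment $620.44; balance $3,515.87
Payment period 6: opening $3,515.87; interest $87.89 → $3,603.76; payment $540.56; balance $3,063.20
Payment period 7: opening $3,063.20; interest $76.58 → $3,139.78; payment $470.96; balance $2,668.82
Payment period 8: opening $2,668.82; interest $66.72 → $2,735.54; payment $455.00; balance $2,280.54
Payment period 9: opening $2,280.54; interest $57.01 → $2,337.55; payment $455.00; balance $1,882.55
Payment period 10: opening $1,882.55; interest $47.06 → $1,929.61; payment $455.00; balance $1,474.61
Payment period 11: opening $1,474.61; interest $36.86 → $1,511.47; payment $455.00; balance $1,056.47
Payment period 12: opening $1,056.47; interest $26.41 → $1,082.88; payment $455.00; balance $627.88
Payment period 13: opening $627.88; interest $15.69 → $643.57; payment $455.00; balance $188.57

$188.57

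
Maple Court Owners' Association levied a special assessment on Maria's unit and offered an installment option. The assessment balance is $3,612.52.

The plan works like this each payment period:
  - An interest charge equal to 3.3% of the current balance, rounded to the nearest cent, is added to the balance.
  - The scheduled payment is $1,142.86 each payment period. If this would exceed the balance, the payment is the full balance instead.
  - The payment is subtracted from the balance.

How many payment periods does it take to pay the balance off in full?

4

Payment period 1: $3,612.52 +$119.21 interest = $3,731.73; pay $1,142.86 → $2,588.87
Payment period 2: $2,588.87 +$85.43 interest = $2,674.30; pay $1,142.86 → $1,531.44
Payment period 3: $1,531.44 +$50.54 interest = $1,581.98; pay $1,142.86 → $439.12
Payment period 4: $439.12 +$14.49 interest = $453.61; pay $453.61 → $0.00
Balance reaches $0.00 in payment period 4.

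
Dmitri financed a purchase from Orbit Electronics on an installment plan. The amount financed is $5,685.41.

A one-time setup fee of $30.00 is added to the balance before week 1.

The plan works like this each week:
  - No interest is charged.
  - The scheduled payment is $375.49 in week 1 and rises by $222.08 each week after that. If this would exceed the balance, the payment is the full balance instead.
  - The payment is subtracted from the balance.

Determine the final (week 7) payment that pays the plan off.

# | Opening | Payment | End bal
1 | $5,715.41 | $375.49 | $5,339.92
2 | $5,339.92 | $597.57 | $4,742.35
3 | $4,742.35 | $819.65 | $3,922.70
4 | $3,922.70 | $1,041.73 | $2,880.97
5 | $2,880.97 | $1,263.81 | $1,617.16
6 | $1,617.16 | $1,485.89 | $131.27
7 | $131.27 | $131.27 | $0.00

$131.27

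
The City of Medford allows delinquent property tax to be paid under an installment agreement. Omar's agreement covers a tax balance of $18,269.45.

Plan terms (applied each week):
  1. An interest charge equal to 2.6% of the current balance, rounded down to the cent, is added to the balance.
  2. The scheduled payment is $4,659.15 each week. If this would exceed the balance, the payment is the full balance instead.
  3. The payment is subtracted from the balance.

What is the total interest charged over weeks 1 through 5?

$1,258.47

Week 1: opening $18,269.45; interest $475.00 → $18,744.45; payment $4,659.15; balance $14,085.30
Week 2: opening $14,085.30; interest $366.21 → $14,451.51; payment $4,659.15; balance $9,792.36
Week 3: opening $9,792.36; interest $254.60 → $10,046.96; payment $4,659.15; balance $5,387.81
Week 4: opening $5,387.81; interest $140.08 → $5,527.89; payment $4,659.15; balance $868.74
Week 5: opening $868.74; interest $22.58 → $891.32; payment $891.32; balance $0.00
Total interest: $475.00 + $366.21 + $254.60 + $140.08 + $22.58 = $1,258.47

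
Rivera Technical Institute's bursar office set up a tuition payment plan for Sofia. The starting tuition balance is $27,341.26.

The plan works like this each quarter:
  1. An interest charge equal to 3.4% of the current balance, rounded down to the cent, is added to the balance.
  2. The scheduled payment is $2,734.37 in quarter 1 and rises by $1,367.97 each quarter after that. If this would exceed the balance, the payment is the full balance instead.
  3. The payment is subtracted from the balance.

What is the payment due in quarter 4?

$6,838.28

Quarter 1: $27,341.26 +$929.60 interest = $28,270.86; pay $2,734.37 → $25,536.49
Quarter 2: $25,536.49 +$868.24 interest = $26,404.73; pay $4,102.34 → $22,302.39
Quarter 3: $22,302.39 +$758.28 interest = $23,060.67; pay $5,470.31 → $17,590.36
Quarter 4: $17,590.36 +$598.07 interest = $18,188.43; pay $6,838.28 → $11,350.15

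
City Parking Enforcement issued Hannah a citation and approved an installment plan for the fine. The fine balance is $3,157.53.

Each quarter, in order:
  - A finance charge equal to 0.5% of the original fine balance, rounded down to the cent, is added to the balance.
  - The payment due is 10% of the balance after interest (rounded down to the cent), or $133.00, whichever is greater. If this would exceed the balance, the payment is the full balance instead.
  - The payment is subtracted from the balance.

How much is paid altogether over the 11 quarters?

Quarter 1: $3,157.53 +$15.78 interest = $3,173.31; pay $317.33 → $2,855.98
Quarter 2: $2,855.98 +$15.78 interest = $2,871.76; pay $287.17 → $2,584.59
Quarter 3: $2,584.59 +$15.78 interest = $2,600.37; pay $260.03 → $2,340.34
Quarter 4: $2,340.34 +$15.78 interest = $2,356.12; pay $235.61 → $2,120.51
Quarter 5: $2,120.51 +$15.78 interest = $2,136.29; pay $213.62 → $1,922.67
Quarter 6: $1,922.67 +$15.78 interest = $1,938.45; pay $193.84 → $1,744.61
Quarter 7: $1,744.61 +$15.78 interest = $1,760.39; pay $176.03 → $1,584.36
Quarter 8: $1,584.36 +$15.78 interest = $1,600.14; pay $160.01 → $1,440.13
Quarter 9: $1,440.13 +$15.78 interest = $1,455.91; pay $145.59 → $1,310.32
Quarter 10: $1,310.32 +$15.78 interest = $1,326.10; pay $133.00 → $1,193.10
Quarter 11: $1,193.10 +$15.78 interest = $1,208.88; pay $133.00 → $1,075.88
Total paid: $2,255.23

$2,255.23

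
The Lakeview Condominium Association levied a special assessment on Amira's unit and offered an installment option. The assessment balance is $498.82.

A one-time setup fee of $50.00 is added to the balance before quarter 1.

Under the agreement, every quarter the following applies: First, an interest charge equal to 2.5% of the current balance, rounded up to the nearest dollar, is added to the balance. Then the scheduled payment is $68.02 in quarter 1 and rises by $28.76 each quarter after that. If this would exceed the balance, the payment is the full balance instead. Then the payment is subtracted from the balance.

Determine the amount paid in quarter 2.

$96.78

Quarter 1: $548.82 +$14.00 interest = $562.82; pay $68.02 → $494.80
Quarter 2: $494.80 +$13.00 interest = $507.80; pay $96.78 → $411.02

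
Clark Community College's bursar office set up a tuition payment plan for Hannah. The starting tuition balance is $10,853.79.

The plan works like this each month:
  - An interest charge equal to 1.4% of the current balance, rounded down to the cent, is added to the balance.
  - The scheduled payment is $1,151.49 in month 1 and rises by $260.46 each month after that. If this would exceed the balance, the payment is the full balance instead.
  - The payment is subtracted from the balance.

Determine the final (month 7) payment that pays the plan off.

Month 1: $10,853.79 +$151.95 interest = $11,005.74; pay $1,151.49 → $9,854.25
Month 2: $9,854.25 +$137.95 interest = $9,992.20; pay $1,411.95 → $8,580.25
Month 3: $8,580.25 +$120.12 interest = $8,700.37; pay $1,672.41 → $7,027.96
Month 4: $7,027.96 +$98.39 interest = $7,126.35; pay $1,932.87 → $5,193.48
Month 5: $5,193.48 +$72.70 interest = $5,266.18; pay $2,193.33 → $3,072.85
Month 6: $3,072.85 +$43.01 interest = $3,115.86; pay $2,453.79 → $662.07
Month 7: $662.07 +$9.26 interest = $671.33; pay $671.33 → $0.00

$671.33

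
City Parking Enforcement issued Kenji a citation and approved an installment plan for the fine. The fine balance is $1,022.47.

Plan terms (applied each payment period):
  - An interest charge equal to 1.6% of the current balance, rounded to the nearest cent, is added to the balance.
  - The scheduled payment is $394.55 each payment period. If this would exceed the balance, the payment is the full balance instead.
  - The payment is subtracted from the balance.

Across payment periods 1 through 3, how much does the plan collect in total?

# | Opening | Interest | Payment | End bal
1 | $1,022.47 | $16.36 | $394.55 | $644.28
2 | $644.28 | $10.31 | $394.55 | $260.04
3 | $260.04 | $4.16 | $264.20 | $0.00
Total paid: $1,053.30

$1,053.30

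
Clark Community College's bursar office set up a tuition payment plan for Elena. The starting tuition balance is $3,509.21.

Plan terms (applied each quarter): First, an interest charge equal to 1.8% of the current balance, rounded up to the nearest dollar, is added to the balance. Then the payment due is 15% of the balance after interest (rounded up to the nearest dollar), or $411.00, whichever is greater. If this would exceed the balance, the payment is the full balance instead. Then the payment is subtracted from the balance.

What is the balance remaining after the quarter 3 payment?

$2,265.21

Quarter 1: $3,509.21 +$64.00 interest = $3,573.21; pay $536.00 → $3,037.21
Quarter 2: $3,037.21 +$55.00 interest = $3,092.21; pay $464.00 → $2,628.21
Quarter 3: $2,628.21 +$48.00 interest = $2,676.21; pay $411.00 → $2,265.21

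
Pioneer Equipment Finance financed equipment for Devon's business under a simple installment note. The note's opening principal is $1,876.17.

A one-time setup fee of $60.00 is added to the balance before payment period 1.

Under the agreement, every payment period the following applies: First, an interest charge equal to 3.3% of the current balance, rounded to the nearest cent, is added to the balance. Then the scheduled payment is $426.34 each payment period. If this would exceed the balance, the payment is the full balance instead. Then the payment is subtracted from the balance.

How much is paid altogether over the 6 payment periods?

Payment period 1: opening $1,936.17; interest $63.89 → $2,000.06; payment $426.34; balance $1,573.72
Payment period 2: opening $1,573.72; interest $51.93 → $1,625.65; payment $426.34; balance $1,199.31
Payment period 3: opening $1,199.31; interest $39.58 → $1,238.89; payment $426.34; balance $812.55
Payment period 4: opening $812.55; interest $26.81 → $839.36; payment $426.34; balance $413.02
Payment period 5: opening $413.02; interest $13.63 → $426.65; payment $426.34; balance $0.31
Payment period 6: opening $0.31; interest $0.01 → $0.32; payment $0.32; balance $0.00
Total paid: $2,132.02

$2,132.02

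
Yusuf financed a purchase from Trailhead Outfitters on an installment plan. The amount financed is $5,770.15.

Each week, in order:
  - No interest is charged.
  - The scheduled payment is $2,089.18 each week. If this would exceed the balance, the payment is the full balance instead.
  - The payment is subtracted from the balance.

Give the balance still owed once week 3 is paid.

Week 1: $5,770.15 − $2,089.18 → $3,680.97
Week 2: $3,680.97 − $2,089.18 → $1,591.79
Week 3: $1,591.79 − $1,591.79 → $0.00

$0.00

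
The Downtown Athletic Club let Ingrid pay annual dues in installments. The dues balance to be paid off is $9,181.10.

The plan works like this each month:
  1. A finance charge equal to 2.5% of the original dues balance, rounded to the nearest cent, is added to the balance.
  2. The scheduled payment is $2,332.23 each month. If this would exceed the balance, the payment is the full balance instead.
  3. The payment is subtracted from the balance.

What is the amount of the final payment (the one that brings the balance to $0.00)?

Month 1: opening $9,181.10; interest $229.53 → $9,410.63; payment $2,332.23; balance $7,078.40
Month 2: opening $7,078.40; interest $229.53 → $7,307.93; payment $2,332.23; balance $4,975.70
Month 3: opening $4,975.70; interest $229.53 → $5,205.23; payment $2,332.23; balance $2,873.00
Month 4: opening $2,873.00; interest $229.53 → $3,102.53; payment $2,332.23; balance $770.30
Month 5: opening $770.30; interest $229.53 → $999.83; payment $999.83; balance $0.00

$999.83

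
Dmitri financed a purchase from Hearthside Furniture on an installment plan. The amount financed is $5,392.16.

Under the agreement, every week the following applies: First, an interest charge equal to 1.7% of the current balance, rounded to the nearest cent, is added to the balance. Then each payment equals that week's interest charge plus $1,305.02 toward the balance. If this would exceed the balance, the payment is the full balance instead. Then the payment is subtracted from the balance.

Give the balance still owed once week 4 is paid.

$172.08

Week 1: $5,392.16 +$91.67 interest = $5,483.83; pay $1,396.69 → $4,087.14
Week 2: $4,087.14 +$69.48 interest = $4,156.62; pay $1,374.50 → $2,782.12
Week 3: $2,782.12 +$47.30 interest = $2,829.42; pay $1,352.32 → $1,477.10
Week 4: $1,477.10 +$25.11 interest = $1,502.21; pay $1,330.13 → $172.08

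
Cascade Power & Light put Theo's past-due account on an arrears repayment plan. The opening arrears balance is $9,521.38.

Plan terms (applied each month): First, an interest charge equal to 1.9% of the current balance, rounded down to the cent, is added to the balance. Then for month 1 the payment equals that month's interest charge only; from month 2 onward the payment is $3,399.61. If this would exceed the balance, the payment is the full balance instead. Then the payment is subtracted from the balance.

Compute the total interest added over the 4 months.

$538.98

Month 1: opening $9,521.38; interest $180.90 → $9,702.28; payment $180.90; balance $9,521.38
Month 2: opening $9,521.38; interest $180.90 → $9,702.28; payment $3,399.61; balance $6,302.67
Month 3: opening $6,302.67; interest $119.75 → $6,422.42; payment $3,399.61; balance $3,022.81
Month 4: opening $3,022.81; interest $57.43 → $3,080.24; payment $3,080.24; balance $0.00
Total interest: $180.90 + $180.90 + $119.75 + $57.43 = $538.98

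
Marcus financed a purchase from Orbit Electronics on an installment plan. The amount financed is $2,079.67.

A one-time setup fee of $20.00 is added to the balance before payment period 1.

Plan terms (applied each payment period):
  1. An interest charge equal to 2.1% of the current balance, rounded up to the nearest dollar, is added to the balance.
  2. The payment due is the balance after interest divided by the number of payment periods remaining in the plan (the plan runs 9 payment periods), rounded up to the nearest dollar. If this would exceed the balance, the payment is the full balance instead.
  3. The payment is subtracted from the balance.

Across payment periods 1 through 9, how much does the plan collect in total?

$2,337.67

Payment period 1: $2,099.67 +$45.00 interest = $2,144.67; pay $239.00 → $1,905.67
Payment period 2: $1,905.67 +$41.00 interest = $1,946.67; pay $244.00 → $1,702.67
Payment period 3: $1,702.67 +$36.00 interest = $1,738.67; pay $249.00 → $1,489.67
Payment period 4: $1,489.67 +$32.00 interest = $1,521.67; pay $254.00 → $1,267.67
Payment period 5: $1,267.67 +$27.00 interest = $1,294.67; pay $259.00 → $1,035.67
Payment period 6: $1,035.67 +$22.00 interest = $1,057.67; pay $265.00 → $792.67
Payment period 7: $792.67 +$17.00 interest = $809.67; pay $270.00 → $539.67
Payment period 8: $539.67 +$12.00 interest = $551.67; pay $276.00 → $275.67
Payment period 9: $275.67 +$6.00 interest = $281.67; pay $281.67 → $0.00
Total paid: $2,337.67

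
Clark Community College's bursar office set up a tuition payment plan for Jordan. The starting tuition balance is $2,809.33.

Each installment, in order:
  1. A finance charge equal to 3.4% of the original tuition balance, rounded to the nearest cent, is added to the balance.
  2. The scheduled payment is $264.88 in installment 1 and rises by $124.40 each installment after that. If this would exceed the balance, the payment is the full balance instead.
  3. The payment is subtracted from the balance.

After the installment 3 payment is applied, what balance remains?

$1,928.05

Installment 1: opening $2,809.33; interest $95.52 → $2,904.85; payment $264.88; balance $2,639.97
Installment 2: opening $2,639.97; interest $95.52 → $2,735.49; payment $389.28; balance $2,346.21
Installment 3: opening $2,346.21; interest $95.52 → $2,441.73; payment $513.68; balance $1,928.05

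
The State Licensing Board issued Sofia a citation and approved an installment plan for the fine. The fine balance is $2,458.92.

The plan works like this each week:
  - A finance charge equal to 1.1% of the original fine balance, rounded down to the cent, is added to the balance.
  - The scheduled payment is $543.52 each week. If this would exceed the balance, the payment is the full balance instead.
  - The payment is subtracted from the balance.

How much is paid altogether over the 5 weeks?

$2,594.12

# | Opening | Interest | Payment | End bal
1 | $2,458.92 | $27.04 | $543.52 | $1,942.44
2 | $1,942.44 | $27.04 | $543.52 | $1,425.96
3 | $1,425.96 | $27.04 | $543.52 | $909.48
4 | $909.48 | $27.04 | $543.52 | $393.00
5 | $393.00 | $27.04 | $420.04 | $0.00
Total paid: $2,594.12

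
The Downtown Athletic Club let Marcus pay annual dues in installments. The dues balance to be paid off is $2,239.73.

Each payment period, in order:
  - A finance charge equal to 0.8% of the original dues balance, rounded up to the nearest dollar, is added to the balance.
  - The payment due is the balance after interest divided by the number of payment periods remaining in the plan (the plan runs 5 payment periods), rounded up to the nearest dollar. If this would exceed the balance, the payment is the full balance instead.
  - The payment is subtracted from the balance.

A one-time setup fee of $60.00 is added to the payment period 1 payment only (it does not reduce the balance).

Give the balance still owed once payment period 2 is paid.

$1,367.73

# | Opening | Interest | Payment | Fee | End bal
1 | $2,239.73 | $18.00 | $452.00 | $60.00 | $1,805.73
2 | $1,805.73 | $18.00 | $456.00 | — | $1,367.73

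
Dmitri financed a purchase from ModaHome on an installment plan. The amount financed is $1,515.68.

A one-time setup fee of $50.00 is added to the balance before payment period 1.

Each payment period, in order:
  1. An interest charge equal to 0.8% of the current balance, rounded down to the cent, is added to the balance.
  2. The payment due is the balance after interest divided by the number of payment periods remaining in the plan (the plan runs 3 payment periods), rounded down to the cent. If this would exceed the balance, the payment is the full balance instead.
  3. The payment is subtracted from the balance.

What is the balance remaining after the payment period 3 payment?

$0.00

Payment period 1: opening $1,565.68; interest $12.52 → $1,578.20; payment $526.06; balance $1,052.14
Payment period 2: opening $1,052.14; interest $8.41 → $1,060.55; payment $530.27; balance $530.28
Payment period 3: opening $530.28; interest $4.24 → $534.52; payment $534.52; balance $0.00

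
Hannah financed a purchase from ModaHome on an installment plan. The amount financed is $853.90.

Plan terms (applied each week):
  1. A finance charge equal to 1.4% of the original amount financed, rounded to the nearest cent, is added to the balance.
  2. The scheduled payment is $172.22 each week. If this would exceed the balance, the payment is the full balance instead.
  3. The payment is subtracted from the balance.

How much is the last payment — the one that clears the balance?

# | Opening | Interest | Payment | End bal
1 | $853.90 | $11.95 | $172.22 | $693.63
2 | $693.63 | $11.95 | $172.22 | $533.36
3 | $533.36 | $11.95 | $172.22 | $373.09
4 | $373.09 | $11.95 | $172.22 | $212.82
5 | $212.82 | $11.95 | $172.22 | $52.55
6 | $52.55 | $11.95 | $64.50 | $0.00

$64.50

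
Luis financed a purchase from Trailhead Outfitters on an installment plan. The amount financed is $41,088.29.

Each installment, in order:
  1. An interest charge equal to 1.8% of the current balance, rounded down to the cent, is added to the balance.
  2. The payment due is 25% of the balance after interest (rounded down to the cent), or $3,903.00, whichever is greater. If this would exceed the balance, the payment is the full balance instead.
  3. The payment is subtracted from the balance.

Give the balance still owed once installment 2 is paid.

$23,951.69

Installment 1: opening $41,088.29; interest $739.58 → $41,827.87; payment $10,456.96; balance $31,370.91
Installment 2: opening $31,370.91; interest $564.67 → $31,935.58; payment $7,983.89; balance $23,951.69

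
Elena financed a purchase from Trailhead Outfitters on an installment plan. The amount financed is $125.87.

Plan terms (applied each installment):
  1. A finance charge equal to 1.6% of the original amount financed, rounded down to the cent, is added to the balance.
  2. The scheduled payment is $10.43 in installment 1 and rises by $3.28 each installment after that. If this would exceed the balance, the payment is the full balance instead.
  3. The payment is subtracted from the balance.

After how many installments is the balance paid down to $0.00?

7

Installment 1: $125.87 +$2.01 interest = $127.88; pay $10.43 → $117.45
Installment 2: $117.45 +$2.01 interest = $119.46; pay $13.71 → $105.75
Installment 3: $105.75 +$2.01 interest = $107.76; pay $16.99 → $90.77
Installment 4: $90.77 +$2.01 interest = $92.78; pay $20.27 → $72.51
Installment 5: $72.51 +$2.01 interest = $74.52; pay $23.55 → $50.97
Installment 6: $50.97 +$2.01 interest = $52.98; pay $26.83 → $26.15
Installment 7: $26.15 +$2.01 interest = $28.16; pay $28.16 → $0.00
Balance reaches $0.00 in installment 7.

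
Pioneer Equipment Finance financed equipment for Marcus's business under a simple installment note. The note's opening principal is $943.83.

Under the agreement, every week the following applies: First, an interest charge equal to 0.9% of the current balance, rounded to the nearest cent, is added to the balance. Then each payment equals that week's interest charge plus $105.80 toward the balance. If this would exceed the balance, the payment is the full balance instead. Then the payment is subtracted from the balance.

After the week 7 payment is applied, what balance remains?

Week 1: opening $943.83; interest $8.49 → $952.32; payment $114.29; balance $838.03
Week 2: opening $838.03; interest $7.54 → $845.57; payment $113.34; balance $732.23
Week 3: opening $732.23; interest $6.59 → $738.82; payment $112.39; balance $626.43
Week 4: opening $626.43; interest $5.64 → $632.07; payment $111.44; balance $520.63
Week 5: opening $520.63; interest $4.69 → $525.32; payment $110.49; balance $414.83
Week 6: opening $414.83; interest $3.73 → $418.56; payment $109.53; balance $309.03
Week 7: opening $309.03; interest $2.78 → $311.81; payment $108.58; balance $203.23

$203.23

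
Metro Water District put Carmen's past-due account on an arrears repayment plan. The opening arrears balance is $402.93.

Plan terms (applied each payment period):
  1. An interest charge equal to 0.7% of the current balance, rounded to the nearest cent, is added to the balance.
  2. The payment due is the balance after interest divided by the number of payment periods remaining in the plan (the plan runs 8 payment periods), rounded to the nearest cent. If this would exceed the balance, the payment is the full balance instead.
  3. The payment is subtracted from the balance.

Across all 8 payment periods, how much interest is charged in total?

$12.92

# | Opening | Interest | Payment | End bal
1 | $402.93 | $2.82 | $50.72 | $355.03
2 | $355.03 | $2.49 | $51.07 | $306.45
3 | $306.45 | $2.15 | $51.43 | $257.17
4 | $257.17 | $1.80 | $51.79 | $207.18
5 | $207.18 | $1.45 | $52.16 | $156.47
6 | $156.47 | $1.10 | $52.52 | $105.05
7 | $105.05 | $0.74 | $52.90 | $52.89
8 | $52.89 | $0.37 | $53.26 | $0.00
Total interest: $2.82 + $2.49 + $2.15 + $1.80 + $1.45 + $1.10 + $0.74 + $0.37 = $12.92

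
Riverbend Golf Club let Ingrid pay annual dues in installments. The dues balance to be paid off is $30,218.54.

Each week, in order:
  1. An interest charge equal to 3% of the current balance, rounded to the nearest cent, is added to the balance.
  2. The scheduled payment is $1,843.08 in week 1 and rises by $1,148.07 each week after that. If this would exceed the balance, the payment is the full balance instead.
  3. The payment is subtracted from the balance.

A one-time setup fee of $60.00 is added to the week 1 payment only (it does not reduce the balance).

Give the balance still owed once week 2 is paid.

Week 1: opening $30,218.54; interest $906.56 → $31,125.10; payment $1,843.08 (+ $60.00 fee); balance $29,282.02
Week 2: opening $29,282.02; interest $878.46 → $30,160.48; payment $2,991.15; balance $27,169.33

$27,169.33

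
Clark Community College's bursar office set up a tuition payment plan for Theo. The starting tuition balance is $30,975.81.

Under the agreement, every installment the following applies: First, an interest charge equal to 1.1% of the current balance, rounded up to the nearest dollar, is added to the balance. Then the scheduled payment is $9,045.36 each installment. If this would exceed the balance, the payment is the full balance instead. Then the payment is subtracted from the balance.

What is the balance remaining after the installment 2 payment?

Installment 1: $30,975.81 +$341.00 interest = $31,316.81; pay $9,045.36 → $22,271.45
Installment 2: $22,271.45 +$245.00 interest = $22,516.45; pay $9,045.36 → $13,471.09

$13,471.09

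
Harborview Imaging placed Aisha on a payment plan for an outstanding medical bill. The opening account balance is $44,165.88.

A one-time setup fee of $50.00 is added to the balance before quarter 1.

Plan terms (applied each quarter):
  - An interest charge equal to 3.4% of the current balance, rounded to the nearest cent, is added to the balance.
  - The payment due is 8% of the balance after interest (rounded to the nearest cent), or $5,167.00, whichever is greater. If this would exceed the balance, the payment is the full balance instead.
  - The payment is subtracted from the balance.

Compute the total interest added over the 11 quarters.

$8,937.04

# | Opening | Interest | Payment | End bal
1 | $44,215.88 | $1,503.34 | $5,167.00 | $40,552.22
2 | $40,552.22 | $1,378.78 | $5,167.00 | $36,764.00
3 | $36,764.00 | $1,249.98 | $5,167.00 | $32,846.98
4 | $32,846.98 | $1,116.80 | $5,167.00 | $28,796.78
5 | $28,796.78 | $979.09 | $5,167.00 | $24,608.87
6 | $24,608.87 | $836.70 | $5,167.00 | $20,278.57
7 | $20,278.57 | $689.47 | $5,167.00 | $15,801.04
8 | $15,801.04 | $537.24 | $5,167.00 | $11,171.28
9 | $11,171.28 | $379.82 | $5,167.00 | $6,384.10
10 | $6,384.10 | $217.06 | $5,167.00 | $1,434.16
11 | $1,434.16 | $48.76 | $1,482.92 | $0.00
Total interest: $1,503.34 + $1,378.78 + $1,249.98 + $1,116.80 + $979.09 + $836.70 + $689.47 + $537.24 + $379.82 + $217.06 + $48.76 = $8,937.04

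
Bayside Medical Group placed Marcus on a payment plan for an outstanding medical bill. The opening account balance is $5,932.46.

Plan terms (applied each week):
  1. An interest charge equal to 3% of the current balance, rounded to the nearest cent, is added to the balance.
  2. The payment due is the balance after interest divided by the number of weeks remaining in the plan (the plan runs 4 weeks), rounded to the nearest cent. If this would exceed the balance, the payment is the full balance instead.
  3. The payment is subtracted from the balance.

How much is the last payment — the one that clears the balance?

Week 1: opening $5,932.46; interest $177.97 → $6,110.43; payment $1,527.61; balance $4,582.82
Week 2: opening $4,582.82; interest $137.48 → $4,720.30; payment $1,573.43; balance $3,146.87
Week 3: opening $3,146.87; interest $94.41 → $3,241.28; payment $1,620.64; balance $1,620.64
Week 4: opening $1,620.64; interest $48.62 → $1,669.26; payment $1,669.26; balance $0.00

$1,669.26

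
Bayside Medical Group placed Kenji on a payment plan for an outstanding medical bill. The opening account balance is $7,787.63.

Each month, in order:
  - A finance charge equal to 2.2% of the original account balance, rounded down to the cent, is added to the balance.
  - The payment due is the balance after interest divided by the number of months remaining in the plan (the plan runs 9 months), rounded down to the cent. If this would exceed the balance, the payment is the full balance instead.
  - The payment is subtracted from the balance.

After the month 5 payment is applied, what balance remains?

Month 1: $7,787.63 +$171.32 interest = $7,958.95; pay $884.32 → $7,074.63
Month 2: $7,074.63 +$171.32 interest = $7,245.95; pay $905.74 → $6,340.21
Month 3: $6,340.21 +$171.32 interest = $6,511.53; pay $930.21 → $5,581.32
Month 4: $5,581.32 +$171.32 interest = $5,752.64; pay $958.77 → $4,793.87
Month 5: $4,793.87 +$171.32 interest = $4,965.19; pay $993.03 → $3,972.16

$3,972.16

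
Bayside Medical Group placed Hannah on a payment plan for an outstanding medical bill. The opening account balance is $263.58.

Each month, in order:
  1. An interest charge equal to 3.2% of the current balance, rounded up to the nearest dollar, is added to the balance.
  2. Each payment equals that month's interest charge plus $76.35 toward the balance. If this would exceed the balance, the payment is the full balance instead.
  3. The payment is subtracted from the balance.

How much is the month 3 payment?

$80.35

# | Opening | Interest | Payment | End bal
1 | $263.58 | $9.00 | $85.35 | $187.23
2 | $187.23 | $6.00 | $82.35 | $110.88
3 | $110.88 | $4.00 | $80.35 | $34.53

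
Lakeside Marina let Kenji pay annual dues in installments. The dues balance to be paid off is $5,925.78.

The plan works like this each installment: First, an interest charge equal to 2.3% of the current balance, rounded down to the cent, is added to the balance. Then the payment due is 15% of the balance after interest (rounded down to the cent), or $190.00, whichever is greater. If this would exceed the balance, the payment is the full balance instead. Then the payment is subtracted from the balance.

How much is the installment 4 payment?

$597.85

Installment 1: $5,925.78 +$136.29 interest = $6,062.07; pay $909.31 → $5,152.76
Installment 2: $5,152.76 +$118.51 interest = $5,271.27; pay $790.69 → $4,480.58
Installment 3: $4,480.58 +$103.05 interest = $4,583.63; pay $687.54 → $3,896.09
Installment 4: $3,896.09 +$89.61 interest = $3,985.70; pay $597.85 → $3,387.85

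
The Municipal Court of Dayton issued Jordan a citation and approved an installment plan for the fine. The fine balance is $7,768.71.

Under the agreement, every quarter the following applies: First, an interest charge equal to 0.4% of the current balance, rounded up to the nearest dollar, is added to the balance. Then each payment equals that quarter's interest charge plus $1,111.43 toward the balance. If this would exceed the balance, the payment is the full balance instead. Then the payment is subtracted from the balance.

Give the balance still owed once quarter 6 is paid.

Quarter 1: opening $7,768.71; interest $32.00 → $7,800.71; payment $1,143.43; balance $6,657.28
Quarter 2: opening $6,657.28; interest $27.00 → $6,684.28; payment $1,138.43; balance $5,545.85
Quarter 3: opening $5,545.85; interest $23.00 → $5,568.85; payment $1,134.43; balance $4,434.42
Quarter 4: opening $4,434.42; interest $18.00 → $4,452.42; payment $1,129.43; balance $3,322.99
Quarter 5: opening $3,322.99; interest $14.00 → $3,336.99; payment $1,125.43; balance $2,211.56
Quarter 6: opening $2,211.56; interest $9.00 → $2,220.56; payment $1,120.43; balance $1,100.13

$1,100.13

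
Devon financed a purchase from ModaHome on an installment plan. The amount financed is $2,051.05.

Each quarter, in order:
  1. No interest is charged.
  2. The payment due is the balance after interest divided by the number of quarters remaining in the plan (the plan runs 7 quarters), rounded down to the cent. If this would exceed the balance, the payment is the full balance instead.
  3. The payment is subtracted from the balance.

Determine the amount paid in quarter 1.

$293.00

Quarter 1: opening $2,051.05; payment $293.00; balance $1,758.05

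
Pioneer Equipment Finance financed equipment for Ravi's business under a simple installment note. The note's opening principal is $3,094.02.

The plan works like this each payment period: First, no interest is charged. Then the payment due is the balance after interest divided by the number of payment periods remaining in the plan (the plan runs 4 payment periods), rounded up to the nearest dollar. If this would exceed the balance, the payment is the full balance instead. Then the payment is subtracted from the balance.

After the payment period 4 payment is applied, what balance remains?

# | Opening | Payment | End bal
1 | $3,094.02 | $774.00 | $2,320.02
2 | $2,320.02 | $774.00 | $1,546.02
3 | $1,546.02 | $774.00 | $772.02
4 | $772.02 | $772.02 | $0.00

$0.00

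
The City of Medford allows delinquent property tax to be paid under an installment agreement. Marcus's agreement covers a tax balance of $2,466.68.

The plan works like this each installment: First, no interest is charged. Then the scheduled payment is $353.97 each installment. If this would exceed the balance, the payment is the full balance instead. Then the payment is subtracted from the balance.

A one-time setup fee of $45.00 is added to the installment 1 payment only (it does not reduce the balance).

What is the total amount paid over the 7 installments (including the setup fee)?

$2,511.68

Installment 1: opening $2,466.68; payment $353.97 (+ $45.00 fee); balance $2,112.71
Installment 2: opening $2,112.71; payment $353.97; balance $1,758.74
Installment 3: opening $1,758.74; payment $353.97; balance $1,404.77
Installment 4: opening $1,404.77; payment $353.97; balance $1,050.80
Installment 5: opening $1,050.80; payment $353.97; balance $696.83
Installment 6: opening $696.83; payment $353.97; balance $342.86
Installment 7: opening $342.86; payment $342.86; balance $0.00
Total paid: $2,511.68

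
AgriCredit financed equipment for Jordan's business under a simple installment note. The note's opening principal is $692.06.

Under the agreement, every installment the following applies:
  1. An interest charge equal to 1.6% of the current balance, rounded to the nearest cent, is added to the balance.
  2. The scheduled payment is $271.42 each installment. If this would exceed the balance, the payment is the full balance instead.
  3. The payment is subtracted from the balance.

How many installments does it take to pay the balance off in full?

3

Installment 1: opening $692.06; interest $11.07 → $703.13; payment $271.42; balance $431.71
Installment 2: opening $431.71; interest $6.91 → $438.62; payment $271.42; balance $167.20
Installment 3: opening $167.20; interest $2.68 → $169.88; payment $169.88; balance $0.00
Balance reaches $0.00 in installment 3.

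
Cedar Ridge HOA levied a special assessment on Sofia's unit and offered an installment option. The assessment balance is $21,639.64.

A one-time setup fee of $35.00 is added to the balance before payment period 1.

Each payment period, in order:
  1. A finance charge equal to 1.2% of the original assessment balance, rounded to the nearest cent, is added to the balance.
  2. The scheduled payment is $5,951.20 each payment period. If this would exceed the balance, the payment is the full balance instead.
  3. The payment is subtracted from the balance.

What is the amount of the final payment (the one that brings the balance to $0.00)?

$4,859.76

Payment period 1: $21,674.64 +$259.68 interest = $21,934.32; pay $5,951.20 → $15,983.12
Payment period 2: $15,983.12 +$259.68 interest = $16,242.80; pay $5,951.20 → $10,291.60
Payment period 3: $10,291.60 +$259.68 interest = $10,551.28; pay $5,951.20 → $4,600.08
Payment period 4: $4,600.08 +$259.68 interest = $4,859.76; pay $4,859.76 → $0.00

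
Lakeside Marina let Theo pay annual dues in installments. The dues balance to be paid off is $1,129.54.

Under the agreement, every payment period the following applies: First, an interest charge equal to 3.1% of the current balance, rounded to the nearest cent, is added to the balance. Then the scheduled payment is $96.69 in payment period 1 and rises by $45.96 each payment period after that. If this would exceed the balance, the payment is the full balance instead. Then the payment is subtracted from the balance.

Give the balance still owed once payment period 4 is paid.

$589.63

# | Opening | Interest | Payment | End bal
1 | $1,129.54 | $35.02 | $96.69 | $1,067.87
2 | $1,067.87 | $33.10 | $142.65 | $958.32
3 | $958.32 | $29.71 | $188.61 | $799.42
4 | $799.42 | $24.78 | $234.57 | $589.63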